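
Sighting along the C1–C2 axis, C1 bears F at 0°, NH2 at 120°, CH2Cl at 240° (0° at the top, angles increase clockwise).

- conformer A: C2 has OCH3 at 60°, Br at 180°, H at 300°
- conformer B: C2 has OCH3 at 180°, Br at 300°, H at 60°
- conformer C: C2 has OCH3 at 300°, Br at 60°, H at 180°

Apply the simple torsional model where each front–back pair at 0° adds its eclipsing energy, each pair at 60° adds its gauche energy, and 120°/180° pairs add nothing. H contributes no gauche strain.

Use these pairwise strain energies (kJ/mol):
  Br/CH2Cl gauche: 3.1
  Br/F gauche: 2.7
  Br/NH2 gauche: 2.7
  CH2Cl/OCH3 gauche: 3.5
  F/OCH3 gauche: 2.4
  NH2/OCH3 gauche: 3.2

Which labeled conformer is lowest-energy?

C

A (staggered): F(0°)/OCH3(60°) gauche 2.4; NH2(120°)/OCH3(60°) gauche 3.2; NH2(120°)/Br(180°) gauche 2.7; CH2Cl(240°)/Br(180°) gauche 3.1 → 11.4 kJ/mol.
B (staggered): F(0°)/Br(300°) gauche 2.7; NH2(120°)/OCH3(180°) gauche 3.2; CH2Cl(240°)/OCH3(180°) gauche 3.5; CH2Cl(240°)/Br(300°) gauche 3.1 → 12.5 kJ/mol.
C (staggered): F(0°)/OCH3(300°) gauche 2.4; F(0°)/Br(60°) gauche 2.7; NH2(120°)/Br(60°) gauche 2.7; CH2Cl(240°)/OCH3(300°) gauche 3.5 → 11.3 kJ/mol.
C has the lowest total (11.3 kJ/mol).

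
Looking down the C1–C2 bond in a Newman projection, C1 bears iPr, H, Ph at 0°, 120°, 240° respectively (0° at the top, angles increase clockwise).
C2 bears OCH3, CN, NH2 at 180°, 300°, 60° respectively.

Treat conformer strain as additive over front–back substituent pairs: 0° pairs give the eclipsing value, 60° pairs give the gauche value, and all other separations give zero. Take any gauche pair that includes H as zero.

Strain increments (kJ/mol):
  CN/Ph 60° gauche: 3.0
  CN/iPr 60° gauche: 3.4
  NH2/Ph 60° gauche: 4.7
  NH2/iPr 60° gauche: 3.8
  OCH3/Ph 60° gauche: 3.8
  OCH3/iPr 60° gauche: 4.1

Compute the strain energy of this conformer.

14.0 kJ/mol

This conformer (staggered): iPr(0°)/CN(300°) gauche 3.4; iPr(0°)/NH2(60°) gauche 3.8; Ph(240°)/OCH3(180°) gauche 3.8; Ph(240°)/CN(300°) gauche 3.0 → 14.0 kJ/mol.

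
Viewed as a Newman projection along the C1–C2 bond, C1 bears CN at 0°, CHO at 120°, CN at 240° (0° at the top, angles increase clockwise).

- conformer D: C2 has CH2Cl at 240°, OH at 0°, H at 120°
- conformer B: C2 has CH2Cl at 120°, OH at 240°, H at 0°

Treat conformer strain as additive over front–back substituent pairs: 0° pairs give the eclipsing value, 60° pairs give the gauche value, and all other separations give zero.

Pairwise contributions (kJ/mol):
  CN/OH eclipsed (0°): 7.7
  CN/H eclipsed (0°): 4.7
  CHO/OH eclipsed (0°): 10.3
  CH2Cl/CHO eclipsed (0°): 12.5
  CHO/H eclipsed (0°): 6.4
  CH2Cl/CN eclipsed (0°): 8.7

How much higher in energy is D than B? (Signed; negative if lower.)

-2.1 kJ/mol

D (eclipsed): CN–OH eclipsed, CHO–H eclipsed, CN–CH2Cl eclipsed; 7.7 + 6.4 + 8.7 = 22.8 kJ/mol.
B (eclipsed): CN–H eclipsed, CHO–CH2Cl eclipsed, CN–OH eclipsed; 4.7 + 12.5 + 7.7 = 24.9 kJ/mol.
E(D) − E(B) = 22.8 − 24.9 = -2.1 kJ/mol.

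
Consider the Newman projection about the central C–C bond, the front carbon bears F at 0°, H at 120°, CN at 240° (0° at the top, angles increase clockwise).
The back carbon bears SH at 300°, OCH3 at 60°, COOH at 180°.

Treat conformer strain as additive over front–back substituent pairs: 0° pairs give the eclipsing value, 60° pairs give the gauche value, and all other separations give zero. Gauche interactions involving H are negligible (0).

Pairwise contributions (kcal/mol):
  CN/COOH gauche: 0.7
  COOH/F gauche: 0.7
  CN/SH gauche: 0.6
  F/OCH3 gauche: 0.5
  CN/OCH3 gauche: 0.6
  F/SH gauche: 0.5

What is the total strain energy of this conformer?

2.3 kcal/mol

This conformer (staggered): F–SH gauche, F–OCH3 gauche, CN–SH gauche, CN–COOH gauche; 0.5 + 0.5 + 0.6 + 0.7 = 2.3 kcal/mol.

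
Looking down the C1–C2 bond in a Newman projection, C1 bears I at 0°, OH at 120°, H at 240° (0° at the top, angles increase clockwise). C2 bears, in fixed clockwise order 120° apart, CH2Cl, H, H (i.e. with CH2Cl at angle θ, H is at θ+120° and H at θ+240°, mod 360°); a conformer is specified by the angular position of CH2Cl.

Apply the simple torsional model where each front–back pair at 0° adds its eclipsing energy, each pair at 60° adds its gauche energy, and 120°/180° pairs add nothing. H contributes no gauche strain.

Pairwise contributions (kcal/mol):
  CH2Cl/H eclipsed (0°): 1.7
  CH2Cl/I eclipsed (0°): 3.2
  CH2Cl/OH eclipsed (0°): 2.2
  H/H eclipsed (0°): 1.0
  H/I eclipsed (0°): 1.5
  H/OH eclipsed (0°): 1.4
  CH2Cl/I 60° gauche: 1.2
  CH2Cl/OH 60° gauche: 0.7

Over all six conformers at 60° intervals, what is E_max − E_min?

CH2Cl at 0° is eclipsed. I at 0° is eclipsed with CH2Cl at 0° (3.2); OH at 120° is eclipsed with H at 120° (1.4); H at 240° is eclipsed with H at 240° (1.0). Total 5.6 kcal/mol.
CH2Cl at 60° is staggered. I at 0° is gauche with CH2Cl at 60° (1.2); OH at 120° is gauche with CH2Cl at 60° (0.7). Total 1.9 kcal/mol.
CH2Cl at 120° is eclipsed. I at 0° is eclipsed with H at 0° (1.5); OH at 120° is eclipsed with CH2Cl at 120° (2.2); H at 240° is eclipsed with H at 240° (1.0). Total 4.7 kcal/mol.
CH2Cl at 180° is staggered. OH at 120° is gauche with CH2Cl at 180° (0.7). Total 0.7 kcal/mol.
CH2Cl at 240° is eclipsed. I at 0° is eclipsed with H at 0° (1.5); OH at 120° is eclipsed with H at 120° (1.4); H at 240° is eclipsed with CH2Cl at 240° (1.7). Total 4.6 kcal/mol.
CH2Cl at 300° is staggered. I at 0° is gauche with CH2Cl at 300° (1.2). Total 1.2 kcal/mol.
Max at 0° (5.6 kcal/mol), min at 180° (0.7 kcal/mol); barrier = 4.9 kcal/mol.

4.9 kcal/mol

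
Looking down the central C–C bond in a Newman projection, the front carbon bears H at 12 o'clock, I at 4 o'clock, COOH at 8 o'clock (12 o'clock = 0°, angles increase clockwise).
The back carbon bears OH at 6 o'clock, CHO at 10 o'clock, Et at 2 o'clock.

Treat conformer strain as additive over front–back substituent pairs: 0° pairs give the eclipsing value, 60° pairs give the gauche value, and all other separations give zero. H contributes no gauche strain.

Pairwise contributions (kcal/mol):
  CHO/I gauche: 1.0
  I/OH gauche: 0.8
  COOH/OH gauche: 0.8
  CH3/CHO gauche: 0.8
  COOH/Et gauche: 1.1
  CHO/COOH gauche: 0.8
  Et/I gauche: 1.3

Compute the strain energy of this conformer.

3.7 kcal/mol

This conformer (staggered): I(120°)/OH(180°) gauche 0.8; I(120°)/Et(60°) gauche 1.3; COOH(240°)/OH(180°) gauche 0.8; COOH(240°)/CHO(300°) gauche 0.8 → 3.7 kcal/mol.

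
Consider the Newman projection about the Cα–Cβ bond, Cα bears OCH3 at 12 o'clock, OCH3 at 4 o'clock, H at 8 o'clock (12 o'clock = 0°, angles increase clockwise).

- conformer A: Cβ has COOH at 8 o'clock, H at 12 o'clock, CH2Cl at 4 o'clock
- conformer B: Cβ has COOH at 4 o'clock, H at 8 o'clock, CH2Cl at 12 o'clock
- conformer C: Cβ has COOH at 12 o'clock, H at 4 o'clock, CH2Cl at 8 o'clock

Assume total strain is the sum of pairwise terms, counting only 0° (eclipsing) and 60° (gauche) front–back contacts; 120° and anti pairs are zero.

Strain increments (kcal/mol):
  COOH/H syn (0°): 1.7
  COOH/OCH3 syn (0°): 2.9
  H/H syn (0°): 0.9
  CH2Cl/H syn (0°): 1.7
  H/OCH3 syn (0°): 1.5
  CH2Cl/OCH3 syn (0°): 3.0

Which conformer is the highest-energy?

A is eclipsed. OCH3 at 0° is eclipsed with H at 0° (1.5); OCH3 at 120° is eclipsed with CH2Cl at 120° (3.0); H at 240° is eclipsed with COOH at 240° (1.7). Total 6.2 kcal/mol.
B is eclipsed. OCH3 at 0° is eclipsed with CH2Cl at 0° (3.0); OCH3 at 120° is eclipsed with COOH at 120° (2.9); H at 240° is eclipsed with H at 240° (0.9). Total 6.8 kcal/mol.
C is eclipsed. OCH3 at 0° is eclipsed with COOH at 0° (2.9); OCH3 at 120° is eclipsed with H at 120° (1.5); H at 240° is eclipsed with CH2Cl at 240° (1.7). Total 6.1 kcal/mol.
B has the highest total (6.8 kcal/mol).

B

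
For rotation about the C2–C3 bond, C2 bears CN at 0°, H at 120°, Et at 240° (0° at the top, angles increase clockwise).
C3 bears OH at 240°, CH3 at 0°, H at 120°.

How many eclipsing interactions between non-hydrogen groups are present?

Non-H eclipsing pairs: CN(0°)/CH3(0°); Et(240°)/OH(240°) — 2 interactions.

2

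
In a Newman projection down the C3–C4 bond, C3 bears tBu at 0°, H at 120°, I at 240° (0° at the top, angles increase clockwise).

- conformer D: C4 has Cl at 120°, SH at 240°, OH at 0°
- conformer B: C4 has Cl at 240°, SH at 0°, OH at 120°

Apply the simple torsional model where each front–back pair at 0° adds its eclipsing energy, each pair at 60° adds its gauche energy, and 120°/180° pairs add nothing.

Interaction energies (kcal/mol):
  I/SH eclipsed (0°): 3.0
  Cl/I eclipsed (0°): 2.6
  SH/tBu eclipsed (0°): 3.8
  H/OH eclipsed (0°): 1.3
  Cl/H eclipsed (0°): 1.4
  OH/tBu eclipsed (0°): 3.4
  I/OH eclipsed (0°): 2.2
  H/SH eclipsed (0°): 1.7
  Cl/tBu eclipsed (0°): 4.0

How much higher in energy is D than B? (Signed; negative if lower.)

D (eclipsed): tBu–OH eclipsed, H–Cl eclipsed, I–SH eclipsed; 3.4 + 1.4 + 3.0 = 7.8 kcal/mol.
B (eclipsed): tBu–SH eclipsed, H–OH eclipsed, I–Cl eclipsed; 3.8 + 1.3 + 2.6 = 7.7 kcal/mol.
E(D) − E(B) = 7.8 − 7.7 = +0.1 kcal/mol.

+0.1 kcal/mol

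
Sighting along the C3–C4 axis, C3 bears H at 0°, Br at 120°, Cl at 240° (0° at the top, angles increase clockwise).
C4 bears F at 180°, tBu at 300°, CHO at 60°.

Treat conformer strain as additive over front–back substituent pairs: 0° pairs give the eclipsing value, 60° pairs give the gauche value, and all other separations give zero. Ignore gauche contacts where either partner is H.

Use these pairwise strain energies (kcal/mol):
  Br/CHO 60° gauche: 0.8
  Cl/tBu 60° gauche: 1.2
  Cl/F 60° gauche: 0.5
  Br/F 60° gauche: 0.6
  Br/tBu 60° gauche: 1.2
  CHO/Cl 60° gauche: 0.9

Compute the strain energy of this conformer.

3.1 kcal/mol

This conformer (staggered): Br–F gauche, Br–CHO gauche, Cl–F gauche, Cl–tBu gauche; 0.6 + 0.8 + 0.5 + 1.2 = 3.1 kcal/mol.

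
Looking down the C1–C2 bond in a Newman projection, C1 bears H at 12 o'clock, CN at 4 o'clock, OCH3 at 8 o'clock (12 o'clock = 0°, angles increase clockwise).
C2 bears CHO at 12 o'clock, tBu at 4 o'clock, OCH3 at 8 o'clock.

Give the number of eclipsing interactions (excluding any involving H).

Non-H eclipsing pairs: CN(120°)/tBu(120°); OCH3(240°)/OCH3(240°) — 2 interactions.

2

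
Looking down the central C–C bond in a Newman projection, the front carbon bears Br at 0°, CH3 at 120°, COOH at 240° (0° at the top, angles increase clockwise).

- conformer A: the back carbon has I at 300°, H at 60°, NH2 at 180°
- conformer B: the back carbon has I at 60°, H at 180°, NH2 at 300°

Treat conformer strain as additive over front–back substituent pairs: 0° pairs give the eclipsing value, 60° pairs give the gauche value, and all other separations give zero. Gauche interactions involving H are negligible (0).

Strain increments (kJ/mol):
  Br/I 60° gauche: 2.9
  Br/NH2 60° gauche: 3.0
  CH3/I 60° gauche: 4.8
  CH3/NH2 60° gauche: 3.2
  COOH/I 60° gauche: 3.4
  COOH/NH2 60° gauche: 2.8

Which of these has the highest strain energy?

B

A (staggered): Br(0°)/I(300°) gauche 2.9; CH3(120°)/NH2(180°) gauche 3.2; COOH(240°)/I(300°) gauche 3.4; COOH(240°)/NH2(180°) gauche 2.8 → 12.3 kJ/mol.
B (staggered): Br(0°)/I(60°) gauche 2.9; Br(0°)/NH2(300°) gauche 3.0; CH3(120°)/I(60°) gauche 4.8; COOH(240°)/NH2(300°) gauche 2.8 → 13.5 kJ/mol.
B has the highest total (13.5 kJ/mol).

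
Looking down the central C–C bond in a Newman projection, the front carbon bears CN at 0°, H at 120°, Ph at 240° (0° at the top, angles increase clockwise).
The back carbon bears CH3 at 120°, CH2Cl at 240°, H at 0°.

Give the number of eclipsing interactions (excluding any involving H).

Non-H eclipsing pairs: Ph(240°)/CH2Cl(240°) — 1 interaction.

1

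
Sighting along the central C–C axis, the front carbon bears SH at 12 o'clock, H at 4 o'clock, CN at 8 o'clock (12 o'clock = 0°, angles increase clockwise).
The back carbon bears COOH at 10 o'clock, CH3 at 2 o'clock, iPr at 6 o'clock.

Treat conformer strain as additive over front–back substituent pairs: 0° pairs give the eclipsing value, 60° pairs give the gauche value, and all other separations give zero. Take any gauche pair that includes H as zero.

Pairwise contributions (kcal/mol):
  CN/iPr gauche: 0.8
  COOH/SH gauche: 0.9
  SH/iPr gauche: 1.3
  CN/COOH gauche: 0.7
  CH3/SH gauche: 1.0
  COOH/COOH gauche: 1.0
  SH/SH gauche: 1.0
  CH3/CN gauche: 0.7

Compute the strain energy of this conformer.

This conformer is staggered. SH at 0° is gauche with COOH at 300° (0.9); SH at 0° is gauche with CH3 at 60° (1.0); CN at 240° is gauche with COOH at 300° (0.7); CN at 240° is gauche with iPr at 180° (0.8). Total 3.4 kcal/mol.

3.4 kcal/mol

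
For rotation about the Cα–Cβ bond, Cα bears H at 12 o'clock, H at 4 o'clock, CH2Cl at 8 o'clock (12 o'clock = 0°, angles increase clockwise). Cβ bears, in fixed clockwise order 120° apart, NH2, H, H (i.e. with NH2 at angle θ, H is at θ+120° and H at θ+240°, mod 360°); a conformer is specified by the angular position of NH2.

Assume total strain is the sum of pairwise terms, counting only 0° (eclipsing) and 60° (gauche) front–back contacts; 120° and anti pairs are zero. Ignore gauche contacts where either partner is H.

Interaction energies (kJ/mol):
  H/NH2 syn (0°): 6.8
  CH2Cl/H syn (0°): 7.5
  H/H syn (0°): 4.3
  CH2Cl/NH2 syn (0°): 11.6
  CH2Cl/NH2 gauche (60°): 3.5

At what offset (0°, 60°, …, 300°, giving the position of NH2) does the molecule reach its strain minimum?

NH2 at 0° (eclipsed): H(0°)/NH2(0°) eclipsed 6.8; H(120°)/H(120°) eclipsed 4.3; CH2Cl(240°)/H(240°) eclipsed 7.5 → 18.6 kJ/mol.
NH2 at 60° (staggered): no non-H gauche contacts → 0.0 kJ/mol.
NH2 at 120° (eclipsed): H(0°)/H(0°) eclipsed 4.3; H(120°)/NH2(120°) eclipsed 6.8; CH2Cl(240°)/H(240°) eclipsed 7.5 → 18.6 kJ/mol.
NH2 at 180° (staggered): CH2Cl(240°)/NH2(180°) gauche 3.5 → 3.5 kJ/mol.
NH2 at 240° (eclipsed): H(0°)/H(0°) eclipsed 4.3; H(120°)/H(120°) eclipsed 4.3; CH2Cl(240°)/NH2(240°) eclipsed 11.6 → 20.2 kJ/mol.
NH2 at 300° (staggered): CH2Cl(240°)/NH2(300°) gauche 3.5 → 3.5 kJ/mol.
The minimum (0.0 kJ/mol) occurs with NH2 at 60°.

60°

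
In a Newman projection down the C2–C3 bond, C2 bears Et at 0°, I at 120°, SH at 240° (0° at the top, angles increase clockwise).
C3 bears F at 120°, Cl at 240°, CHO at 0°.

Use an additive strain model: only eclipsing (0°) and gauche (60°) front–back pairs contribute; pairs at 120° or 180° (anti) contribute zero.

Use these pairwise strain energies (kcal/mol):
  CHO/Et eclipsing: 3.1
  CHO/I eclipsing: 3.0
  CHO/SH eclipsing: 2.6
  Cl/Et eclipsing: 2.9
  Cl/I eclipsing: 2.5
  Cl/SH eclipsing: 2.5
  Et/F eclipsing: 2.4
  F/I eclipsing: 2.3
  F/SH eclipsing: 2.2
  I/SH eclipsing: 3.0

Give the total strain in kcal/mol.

This conformer (eclipsed): Et–CHO eclipsed, I–F eclipsed, SH–Cl eclipsed; 3.1 + 2.3 + 2.5 = 7.9 kcal/mol.

7.9 kcal/mol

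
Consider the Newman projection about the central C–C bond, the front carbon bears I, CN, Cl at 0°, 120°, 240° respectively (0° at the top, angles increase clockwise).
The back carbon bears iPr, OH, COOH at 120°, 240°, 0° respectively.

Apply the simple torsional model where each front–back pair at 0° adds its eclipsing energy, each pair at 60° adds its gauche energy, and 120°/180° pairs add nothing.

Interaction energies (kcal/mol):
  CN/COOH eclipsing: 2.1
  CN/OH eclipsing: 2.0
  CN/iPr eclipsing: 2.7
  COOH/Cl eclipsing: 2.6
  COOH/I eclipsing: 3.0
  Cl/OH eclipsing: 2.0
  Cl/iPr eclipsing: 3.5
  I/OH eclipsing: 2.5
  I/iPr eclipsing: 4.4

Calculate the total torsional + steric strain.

This conformer (eclipsed): I–COOH eclipsed, CN–iPr eclipsed, Cl–OH eclipsed; 3.0 + 2.7 + 2.0 = 7.7 kcal/mol.

7.7 kcal/mol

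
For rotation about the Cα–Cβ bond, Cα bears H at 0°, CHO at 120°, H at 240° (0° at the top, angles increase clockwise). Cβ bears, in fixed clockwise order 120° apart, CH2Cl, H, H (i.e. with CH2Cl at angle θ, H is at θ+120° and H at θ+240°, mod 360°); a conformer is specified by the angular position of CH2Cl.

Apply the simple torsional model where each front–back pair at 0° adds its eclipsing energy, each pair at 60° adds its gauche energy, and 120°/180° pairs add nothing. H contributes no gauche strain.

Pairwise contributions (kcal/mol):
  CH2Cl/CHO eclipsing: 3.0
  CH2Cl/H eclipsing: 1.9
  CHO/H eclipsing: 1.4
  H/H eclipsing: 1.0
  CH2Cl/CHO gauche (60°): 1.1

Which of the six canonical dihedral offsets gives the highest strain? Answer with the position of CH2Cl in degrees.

CH2Cl at 0° is eclipsed. H at 0° is eclipsed with CH2Cl at 0° (1.9); CHO at 120° is eclipsed with H at 120° (1.4); H at 240° is eclipsed with H at 240° (1.0). Total 4.3 kcal/mol.
CH2Cl at 60° is staggered. CHO at 120° is gauche with CH2Cl at 60° (1.1). Total 1.1 kcal/mol.
CH2Cl at 120° is eclipsed. H at 0° is eclipsed with H at 0° (1.0); CHO at 120° is eclipsed with CH2Cl at 120° (3.0); H at 240° is eclipsed with H at 240° (1.0). Total 5.0 kcal/mol.
CH2Cl at 180° is staggered. CHO at 120° is gauche with CH2Cl at 180° (1.1). Total 1.1 kcal/mol.
CH2Cl at 240° is eclipsed. H at 0° is eclipsed with H at 0° (1.0); CHO at 120° is eclipsed with H at 120° (1.4); H at 240° is eclipsed with CH2Cl at 240° (1.9). Total 4.3 kcal/mol.
CH2Cl at 300° (staggered): no non-H gauche contacts → 0.0 kcal/mol.
The maximum (5.0 kcal/mol) occurs with CH2Cl at 120°.

120°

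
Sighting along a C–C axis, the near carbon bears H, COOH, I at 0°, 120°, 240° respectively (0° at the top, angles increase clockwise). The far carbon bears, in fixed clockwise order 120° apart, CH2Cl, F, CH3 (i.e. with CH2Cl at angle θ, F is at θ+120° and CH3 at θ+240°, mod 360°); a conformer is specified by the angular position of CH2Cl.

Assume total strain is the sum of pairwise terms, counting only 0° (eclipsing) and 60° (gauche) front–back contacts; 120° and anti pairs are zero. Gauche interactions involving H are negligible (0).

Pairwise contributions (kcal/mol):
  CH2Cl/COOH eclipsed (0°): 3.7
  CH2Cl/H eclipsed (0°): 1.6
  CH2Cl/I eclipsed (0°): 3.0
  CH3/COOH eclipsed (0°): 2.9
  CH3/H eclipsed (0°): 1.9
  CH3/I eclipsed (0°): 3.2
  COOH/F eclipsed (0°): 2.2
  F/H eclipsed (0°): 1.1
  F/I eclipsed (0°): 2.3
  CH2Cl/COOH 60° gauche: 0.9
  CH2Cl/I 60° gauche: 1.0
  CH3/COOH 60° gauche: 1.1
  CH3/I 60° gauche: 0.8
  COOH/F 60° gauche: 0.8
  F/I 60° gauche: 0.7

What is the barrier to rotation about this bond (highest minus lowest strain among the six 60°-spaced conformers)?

4.7 kcal/mol

CH2Cl at 0° (eclipsed): H(0°)/CH2Cl(0°) eclipsed 1.6; COOH(120°)/F(120°) eclipsed 2.2; I(240°)/CH3(240°) eclipsed 3.2 → 7.0 kcal/mol.
CH2Cl at 60° (staggered): COOH(120°)/CH2Cl(60°) gauche 0.9; COOH(120°)/F(180°) gauche 0.8; I(240°)/F(180°) gauche 0.7; I(240°)/CH3(300°) gauche 0.8 → 3.2 kcal/mol.
CH2Cl at 120° (eclipsed): H(0°)/CH3(0°) eclipsed 1.9; COOH(120°)/CH2Cl(120°) eclipsed 3.7; I(240°)/F(240°) eclipsed 2.3 → 7.9 kcal/mol.
CH2Cl at 180° (staggered): COOH(120°)/CH2Cl(180°) gauche 0.9; COOH(120°)/CH3(60°) gauche 1.1; I(240°)/CH2Cl(180°) gauche 1.0; I(240°)/F(300°) gauche 0.7 → 3.7 kcal/mol.
CH2Cl at 240° (eclipsed): H(0°)/F(0°) eclipsed 1.1; COOH(120°)/CH3(120°) eclipsed 2.9; I(240°)/CH2Cl(240°) eclipsed 3.0 → 7.0 kcal/mol.
CH2Cl at 300° (staggered): COOH(120°)/F(60°) gauche 0.8; COOH(120°)/CH3(180°) gauche 1.1; I(240°)/CH2Cl(300°) gauche 1.0; I(240°)/CH3(180°) gauche 0.8 → 3.7 kcal/mol.
Max at 120° (7.9 kcal/mol), min at 60° (3.2 kcal/mol); barrier = 4.7 kcal/mol.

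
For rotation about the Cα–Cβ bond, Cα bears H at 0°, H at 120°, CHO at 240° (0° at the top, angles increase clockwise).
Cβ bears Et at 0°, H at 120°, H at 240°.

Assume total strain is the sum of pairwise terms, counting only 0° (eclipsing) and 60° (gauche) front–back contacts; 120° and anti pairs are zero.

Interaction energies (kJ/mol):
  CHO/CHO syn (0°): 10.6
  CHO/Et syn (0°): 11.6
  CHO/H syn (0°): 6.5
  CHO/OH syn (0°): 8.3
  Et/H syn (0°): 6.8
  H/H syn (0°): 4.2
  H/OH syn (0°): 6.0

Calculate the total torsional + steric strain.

This conformer is eclipsed. H at 0° is eclipsed with Et at 0° (6.8); H at 120° is eclipsed with H at 120° (4.2); CHO at 240° is eclipsed with H at 240° (6.5). Total 17.5 kJ/mol.

17.5 kJ/mol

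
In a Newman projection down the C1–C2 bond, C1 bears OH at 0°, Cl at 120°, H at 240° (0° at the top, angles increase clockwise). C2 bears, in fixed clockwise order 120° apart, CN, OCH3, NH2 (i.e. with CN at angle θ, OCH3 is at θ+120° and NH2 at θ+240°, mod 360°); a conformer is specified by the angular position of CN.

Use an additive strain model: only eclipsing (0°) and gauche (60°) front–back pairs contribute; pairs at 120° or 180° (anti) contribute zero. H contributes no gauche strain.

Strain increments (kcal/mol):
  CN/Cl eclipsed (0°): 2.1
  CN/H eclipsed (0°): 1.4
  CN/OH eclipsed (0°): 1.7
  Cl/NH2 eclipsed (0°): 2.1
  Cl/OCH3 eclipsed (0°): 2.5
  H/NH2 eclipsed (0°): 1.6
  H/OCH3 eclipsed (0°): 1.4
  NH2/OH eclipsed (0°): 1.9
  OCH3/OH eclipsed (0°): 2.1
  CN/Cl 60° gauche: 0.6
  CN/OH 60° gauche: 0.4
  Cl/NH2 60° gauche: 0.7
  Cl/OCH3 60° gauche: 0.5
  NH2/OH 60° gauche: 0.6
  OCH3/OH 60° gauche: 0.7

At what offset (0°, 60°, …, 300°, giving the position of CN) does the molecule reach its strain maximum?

0°

CN at 0° is eclipsed. OH at 0° is eclipsed with CN at 0° (1.7); Cl at 120° is eclipsed with OCH3 at 120° (2.5); H at 240° is eclipsed with NH2 at 240° (1.6). Total 5.8 kcal/mol.
CN at 60° is staggered. OH at 0° is gauche with CN at 60° (0.4); OH at 0° is gauche with NH2 at 300° (0.6); Cl at 120° is gauche with CN at 60° (0.6); Cl at 120° is gauche with OCH3 at 180° (0.5). Total 2.1 kcal/mol.
CN at 120° is eclipsed. OH at 0° is eclipsed with NH2 at 0° (1.9); Cl at 120° is eclipsed with CN at 120° (2.1); H at 240° is eclipsed with OCH3 at 240° (1.4). Total 5.4 kcal/mol.
CN at 180° is staggered. OH at 0° is gauche with OCH3 at 300° (0.7); OH at 0° is gauche with NH2 at 60° (0.6); Cl at 120° is gauche with CN at 180° (0.6); Cl at 120° is gauche with NH2 at 60° (0.7). Total 2.6 kcal/mol.
CN at 240° is eclipsed. OH at 0° is eclipsed with OCH3 at 0° (2.1); Cl at 120° is eclipsed with NH2 at 120° (2.1); H at 240° is eclipsed with CN at 240° (1.4). Total 5.6 kcal/mol.
CN at 300° is staggered. OH at 0° is gauche with CN at 300° (0.4); OH at 0° is gauche with OCH3 at 60° (0.7); Cl at 120° is gauche with OCH3 at 60° (0.5); Cl at 120° is gauche with NH2 at 180° (0.7). Total 2.3 kcal/mol.
The maximum (5.8 kcal/mol) occurs with CN at 0°.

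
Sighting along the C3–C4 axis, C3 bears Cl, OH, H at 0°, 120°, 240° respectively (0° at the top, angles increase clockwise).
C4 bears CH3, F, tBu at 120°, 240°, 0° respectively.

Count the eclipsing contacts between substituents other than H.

2

Non-H eclipsing pairs: Cl(0°)/tBu(0°); OH(120°)/CH3(120°) — 2 interactions.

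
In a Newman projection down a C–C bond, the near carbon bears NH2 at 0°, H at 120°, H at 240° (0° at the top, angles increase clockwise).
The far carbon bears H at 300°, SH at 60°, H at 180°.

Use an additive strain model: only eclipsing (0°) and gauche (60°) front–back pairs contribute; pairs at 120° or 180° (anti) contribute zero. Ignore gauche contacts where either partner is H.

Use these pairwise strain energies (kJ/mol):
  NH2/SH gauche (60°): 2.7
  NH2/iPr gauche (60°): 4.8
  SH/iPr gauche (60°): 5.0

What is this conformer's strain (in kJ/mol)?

This conformer (staggered): NH2–SH gauche; 2.7 = 2.7 kJ/mol.

2.7 kJ/mol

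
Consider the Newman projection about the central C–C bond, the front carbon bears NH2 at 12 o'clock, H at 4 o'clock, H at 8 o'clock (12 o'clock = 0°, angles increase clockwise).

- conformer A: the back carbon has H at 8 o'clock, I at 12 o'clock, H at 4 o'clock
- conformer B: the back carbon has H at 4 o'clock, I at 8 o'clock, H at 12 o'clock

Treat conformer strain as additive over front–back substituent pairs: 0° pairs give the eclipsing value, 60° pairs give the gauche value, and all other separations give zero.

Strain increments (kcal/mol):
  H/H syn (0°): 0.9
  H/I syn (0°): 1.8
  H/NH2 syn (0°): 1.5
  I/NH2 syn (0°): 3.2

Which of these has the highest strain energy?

A

A is eclipsed. NH2 at 0° is eclipsed with I at 0° (3.2); H at 120° is eclipsed with H at 120° (0.9); H at 240° is eclipsed with H at 240° (0.9). Total 5.0 kcal/mol.
B is eclipsed. NH2 at 0° is eclipsed with H at 0° (1.5); H at 120° is eclipsed with H at 120° (0.9); H at 240° is eclipsed with I at 240° (1.8). Total 4.2 kcal/mol.
A has the highest total (5.0 kcal/mol).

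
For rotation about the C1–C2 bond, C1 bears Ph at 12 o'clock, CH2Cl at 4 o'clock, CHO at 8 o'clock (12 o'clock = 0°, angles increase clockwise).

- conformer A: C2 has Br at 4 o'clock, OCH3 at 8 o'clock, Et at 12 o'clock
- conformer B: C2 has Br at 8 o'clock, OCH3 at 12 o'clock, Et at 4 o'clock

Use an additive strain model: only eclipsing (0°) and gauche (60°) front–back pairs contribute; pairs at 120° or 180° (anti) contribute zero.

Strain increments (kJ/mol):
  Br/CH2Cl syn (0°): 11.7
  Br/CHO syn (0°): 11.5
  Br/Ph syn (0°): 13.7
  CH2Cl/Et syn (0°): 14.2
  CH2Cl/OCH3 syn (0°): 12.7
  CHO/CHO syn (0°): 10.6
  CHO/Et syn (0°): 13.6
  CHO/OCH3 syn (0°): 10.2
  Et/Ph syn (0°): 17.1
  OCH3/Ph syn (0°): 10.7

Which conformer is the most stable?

B

A (eclipsed): Ph–Et eclipsed, CH2Cl–Br eclipsed, CHO–OCH3 eclipsed; 17.1 + 11.7 + 10.2 = 39.0 kJ/mol.
B (eclipsed): Ph–OCH3 eclipsed, CH2Cl–Et eclipsed, CHO–Br eclipsed; 10.7 + 14.2 + 11.5 = 36.4 kJ/mol.
B has the lowest total (36.4 kJ/mol).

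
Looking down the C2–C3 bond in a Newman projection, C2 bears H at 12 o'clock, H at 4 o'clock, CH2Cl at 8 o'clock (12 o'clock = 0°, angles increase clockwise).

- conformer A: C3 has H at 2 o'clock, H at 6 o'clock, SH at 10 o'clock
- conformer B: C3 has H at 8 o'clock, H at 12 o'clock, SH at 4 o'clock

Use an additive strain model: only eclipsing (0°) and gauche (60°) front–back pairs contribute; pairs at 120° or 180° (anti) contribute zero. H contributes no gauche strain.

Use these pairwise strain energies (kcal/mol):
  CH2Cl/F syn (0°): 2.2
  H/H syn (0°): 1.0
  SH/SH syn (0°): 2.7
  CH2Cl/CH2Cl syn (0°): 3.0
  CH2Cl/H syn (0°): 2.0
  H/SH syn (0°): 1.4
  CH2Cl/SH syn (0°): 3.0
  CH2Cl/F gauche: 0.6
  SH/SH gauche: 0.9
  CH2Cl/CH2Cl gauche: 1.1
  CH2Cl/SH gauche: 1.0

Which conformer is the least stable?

A (staggered): CH2Cl–SH gauche; 1.0 = 1.0 kcal/mol.
B (eclipsed): H–H eclipsed, H–SH eclipsed, CH2Cl–H eclipsed; 1.0 + 1.4 + 2.0 = 4.4 kcal/mol.
B has the highest total (4.4 kcal/mol).

B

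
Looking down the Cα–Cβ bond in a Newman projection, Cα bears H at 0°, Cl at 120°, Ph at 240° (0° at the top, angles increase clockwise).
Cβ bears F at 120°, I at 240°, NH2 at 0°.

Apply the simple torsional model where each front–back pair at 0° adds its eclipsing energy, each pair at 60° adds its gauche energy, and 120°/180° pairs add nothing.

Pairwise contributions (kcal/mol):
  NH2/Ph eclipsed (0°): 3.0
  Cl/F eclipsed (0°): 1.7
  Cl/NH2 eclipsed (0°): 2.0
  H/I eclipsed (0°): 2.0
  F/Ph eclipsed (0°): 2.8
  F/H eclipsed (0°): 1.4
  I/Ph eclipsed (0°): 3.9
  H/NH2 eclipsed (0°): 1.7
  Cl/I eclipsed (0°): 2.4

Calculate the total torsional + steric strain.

This conformer (eclipsed): H–NH2 eclipsed, Cl–F eclipsed, Ph–I eclipsed; 1.7 + 1.7 + 3.9 = 7.3 kcal/mol.

7.3 kcal/mol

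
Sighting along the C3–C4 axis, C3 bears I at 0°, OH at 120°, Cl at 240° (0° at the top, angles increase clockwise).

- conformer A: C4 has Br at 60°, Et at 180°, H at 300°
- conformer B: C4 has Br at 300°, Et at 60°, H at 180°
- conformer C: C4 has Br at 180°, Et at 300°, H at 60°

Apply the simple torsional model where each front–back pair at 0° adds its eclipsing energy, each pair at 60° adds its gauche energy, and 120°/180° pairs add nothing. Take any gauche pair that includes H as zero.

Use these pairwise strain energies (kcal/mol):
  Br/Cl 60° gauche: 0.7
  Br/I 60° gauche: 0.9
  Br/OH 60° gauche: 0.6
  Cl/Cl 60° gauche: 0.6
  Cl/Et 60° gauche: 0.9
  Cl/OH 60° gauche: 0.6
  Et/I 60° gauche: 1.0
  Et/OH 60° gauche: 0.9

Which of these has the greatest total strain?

A (staggered): I(0°)/Br(60°) gauche 0.9; OH(120°)/Br(60°) gauche 0.6; OH(120°)/Et(180°) gauche 0.9; Cl(240°)/Et(180°) gauche 0.9 → 3.3 kcal/mol.
B (staggered): I(0°)/Br(300°) gauche 0.9; I(0°)/Et(60°) gauche 1.0; OH(120°)/Et(60°) gauche 0.9; Cl(240°)/Br(300°) gauche 0.7 → 3.5 kcal/mol.
C (staggered): I(0°)/Et(300°) gauche 1.0; OH(120°)/Br(180°) gauche 0.6; Cl(240°)/Br(180°) gauche 0.7; Cl(240°)/Et(300°) gauche 0.9 → 3.2 kcal/mol.
B has the highest total (3.5 kcal/mol).

B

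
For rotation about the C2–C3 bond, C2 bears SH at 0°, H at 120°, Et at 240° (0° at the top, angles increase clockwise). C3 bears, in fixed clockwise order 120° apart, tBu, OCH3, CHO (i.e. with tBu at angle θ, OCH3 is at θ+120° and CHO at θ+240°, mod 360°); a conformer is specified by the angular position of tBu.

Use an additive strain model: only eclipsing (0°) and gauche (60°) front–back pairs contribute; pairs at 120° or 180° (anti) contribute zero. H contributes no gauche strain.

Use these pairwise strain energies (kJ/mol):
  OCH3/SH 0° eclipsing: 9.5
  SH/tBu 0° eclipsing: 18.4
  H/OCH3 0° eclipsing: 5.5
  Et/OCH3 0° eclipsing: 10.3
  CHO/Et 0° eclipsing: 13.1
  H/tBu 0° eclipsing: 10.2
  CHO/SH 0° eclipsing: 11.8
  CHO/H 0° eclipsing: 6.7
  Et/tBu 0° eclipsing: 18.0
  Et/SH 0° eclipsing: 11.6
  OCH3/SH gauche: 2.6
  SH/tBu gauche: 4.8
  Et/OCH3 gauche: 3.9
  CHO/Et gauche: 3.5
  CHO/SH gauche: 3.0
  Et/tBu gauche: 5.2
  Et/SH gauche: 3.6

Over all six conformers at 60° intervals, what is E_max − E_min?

tBu at 0° (eclipsed): SH(0°)/tBu(0°) eclipsed 18.4; H(120°)/OCH3(120°) eclipsed 5.5; Et(240°)/CHO(240°) eclipsed 13.1 → 37.0 kJ/mol.
tBu at 60° (staggered): SH(0°)/tBu(60°) gauche 4.8; SH(0°)/CHO(300°) gauche 3.0; Et(240°)/OCH3(180°) gauche 3.9; Et(240°)/CHO(300°) gauche 3.5 → 15.2 kJ/mol.
tBu at 120° (eclipsed): SH(0°)/CHO(0°) eclipsed 11.8; H(120°)/tBu(120°) eclipsed 10.2; Et(240°)/OCH3(240°) eclipsed 10.3 → 32.3 kJ/mol.
tBu at 180° (staggered): SH(0°)/OCH3(300°) gauche 2.6; SH(0°)/CHO(60°) gauche 3.0; Et(240°)/tBu(180°) gauche 5.2; Et(240°)/OCH3(300°) gauche 3.9 → 14.7 kJ/mol.
tBu at 240° (eclipsed): SH(0°)/OCH3(0°) eclipsed 9.5; H(120°)/CHO(120°) eclipsed 6.7; Et(240°)/tBu(240°) eclipsed 18.0 → 34.2 kJ/mol.
tBu at 300° (staggered): SH(0°)/tBu(300°) gauche 4.8; SH(0°)/OCH3(60°) gauche 2.6; Et(240°)/tBu(300°) gauche 5.2; Et(240°)/CHO(180°) gauche 3.5 → 16.1 kJ/mol.
Max at 0° (37.0 kJ/mol), min at 180° (14.7 kJ/mol); barrier = 22.3 kJ/mol.

22.3 kJ/mol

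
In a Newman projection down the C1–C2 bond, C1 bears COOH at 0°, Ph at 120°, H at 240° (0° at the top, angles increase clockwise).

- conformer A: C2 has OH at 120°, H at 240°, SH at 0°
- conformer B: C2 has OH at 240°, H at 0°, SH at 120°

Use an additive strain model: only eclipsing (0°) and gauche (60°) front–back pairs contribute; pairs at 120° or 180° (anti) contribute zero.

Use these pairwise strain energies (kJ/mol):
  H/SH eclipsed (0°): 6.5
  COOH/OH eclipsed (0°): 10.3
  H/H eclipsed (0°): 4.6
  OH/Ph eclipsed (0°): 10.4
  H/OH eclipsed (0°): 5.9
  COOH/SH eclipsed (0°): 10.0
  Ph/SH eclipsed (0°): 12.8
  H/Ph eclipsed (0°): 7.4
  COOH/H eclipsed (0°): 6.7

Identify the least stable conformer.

A (eclipsed): COOH(0°)/SH(0°) eclipsed 10.0; Ph(120°)/OH(120°) eclipsed 10.4; H(240°)/H(240°) eclipsed 4.6 → 25.0 kJ/mol.
B (eclipsed): COOH(0°)/H(0°) eclipsed 6.7; Ph(120°)/SH(120°) eclipsed 12.8; H(240°)/OH(240°) eclipsed 5.9 → 25.4 kJ/mol.
B has the highest total (25.4 kJ/mol).

B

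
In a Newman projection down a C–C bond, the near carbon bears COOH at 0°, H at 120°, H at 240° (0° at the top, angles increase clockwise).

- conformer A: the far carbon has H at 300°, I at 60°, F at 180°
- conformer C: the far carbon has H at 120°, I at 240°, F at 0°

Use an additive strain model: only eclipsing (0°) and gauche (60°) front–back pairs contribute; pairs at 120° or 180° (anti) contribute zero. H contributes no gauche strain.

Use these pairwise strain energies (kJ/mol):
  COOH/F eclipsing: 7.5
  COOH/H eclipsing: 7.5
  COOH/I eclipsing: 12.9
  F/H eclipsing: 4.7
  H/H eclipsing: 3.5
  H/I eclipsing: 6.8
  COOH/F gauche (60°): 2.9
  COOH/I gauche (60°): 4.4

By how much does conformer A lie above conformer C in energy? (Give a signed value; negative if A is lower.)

-13.4 kJ/mol

A (staggered): COOH(0°)/I(60°) gauche 4.4 → 4.4 kJ/mol.
C (eclipsed): COOH(0°)/F(0°) eclipsed 7.5; H(120°)/H(120°) eclipsed 3.5; H(240°)/I(240°) eclipsed 6.8 → 17.8 kJ/mol.
E(A) − E(C) = 4.4 − 17.8 = -13.4 kJ/mol.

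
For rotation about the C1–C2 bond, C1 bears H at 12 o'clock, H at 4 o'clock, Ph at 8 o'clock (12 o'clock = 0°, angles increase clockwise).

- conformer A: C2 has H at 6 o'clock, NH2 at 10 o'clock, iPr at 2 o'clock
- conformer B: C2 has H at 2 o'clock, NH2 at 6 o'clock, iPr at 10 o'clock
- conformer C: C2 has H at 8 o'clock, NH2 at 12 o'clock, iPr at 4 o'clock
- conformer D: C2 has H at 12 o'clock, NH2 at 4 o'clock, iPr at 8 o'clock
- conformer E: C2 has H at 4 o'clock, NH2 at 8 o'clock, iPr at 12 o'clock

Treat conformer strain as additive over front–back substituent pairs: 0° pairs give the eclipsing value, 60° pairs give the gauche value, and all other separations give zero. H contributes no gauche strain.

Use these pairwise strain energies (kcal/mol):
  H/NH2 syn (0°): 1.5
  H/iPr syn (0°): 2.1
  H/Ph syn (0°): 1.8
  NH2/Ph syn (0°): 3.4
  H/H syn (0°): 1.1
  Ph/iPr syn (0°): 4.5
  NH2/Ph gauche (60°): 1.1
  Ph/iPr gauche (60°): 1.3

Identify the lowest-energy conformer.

A

A (staggered): Ph(240°)/NH2(300°) gauche 1.1 → 1.1 kcal/mol.
B (staggered): Ph(240°)/NH2(180°) gauche 1.1; Ph(240°)/iPr(300°) gauche 1.3 → 2.4 kcal/mol.
C (eclipsed): H(0°)/NH2(0°) eclipsed 1.5; H(120°)/iPr(120°) eclipsed 2.1; Ph(240°)/H(240°) eclipsed 1.8 → 5.4 kcal/mol.
D (eclipsed): H(0°)/H(0°) eclipsed 1.1; H(120°)/NH2(120°) eclipsed 1.5; Ph(240°)/iPr(240°) eclipsed 4.5 → 7.1 kcal/mol.
E (eclipsed): H(0°)/iPr(0°) eclipsed 2.1; H(120°)/H(120°) eclipsed 1.1; Ph(240°)/NH2(240°) eclipsed 3.4 → 6.6 kcal/mol.
A has the lowest total (1.1 kcal/mol).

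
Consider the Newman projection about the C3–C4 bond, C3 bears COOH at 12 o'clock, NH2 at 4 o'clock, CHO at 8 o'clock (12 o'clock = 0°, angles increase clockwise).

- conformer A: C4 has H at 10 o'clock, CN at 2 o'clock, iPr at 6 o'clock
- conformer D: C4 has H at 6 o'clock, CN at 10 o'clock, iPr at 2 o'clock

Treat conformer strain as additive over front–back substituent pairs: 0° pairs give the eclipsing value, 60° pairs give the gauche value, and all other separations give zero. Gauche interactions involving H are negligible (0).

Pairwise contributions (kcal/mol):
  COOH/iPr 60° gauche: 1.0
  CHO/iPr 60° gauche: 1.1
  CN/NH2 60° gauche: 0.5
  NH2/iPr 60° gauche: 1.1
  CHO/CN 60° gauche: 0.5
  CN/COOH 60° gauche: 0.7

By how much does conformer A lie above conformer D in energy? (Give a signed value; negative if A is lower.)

A (staggered): COOH–CN gauche, NH2–CN gauche, NH2–iPr gauche, CHO–iPr gauche; 0.7 + 0.5 + 1.1 + 1.1 = 3.4 kcal/mol.
D (staggered): COOH–CN gauche, COOH–iPr gauche, NH2–iPr gauche, CHO–CN gauche; 0.7 + 1.0 + 1.1 + 0.5 = 3.3 kcal/mol.
E(A) − E(D) = 3.4 − 3.3 = +0.1 kcal/mol.

+0.1 kcal/mol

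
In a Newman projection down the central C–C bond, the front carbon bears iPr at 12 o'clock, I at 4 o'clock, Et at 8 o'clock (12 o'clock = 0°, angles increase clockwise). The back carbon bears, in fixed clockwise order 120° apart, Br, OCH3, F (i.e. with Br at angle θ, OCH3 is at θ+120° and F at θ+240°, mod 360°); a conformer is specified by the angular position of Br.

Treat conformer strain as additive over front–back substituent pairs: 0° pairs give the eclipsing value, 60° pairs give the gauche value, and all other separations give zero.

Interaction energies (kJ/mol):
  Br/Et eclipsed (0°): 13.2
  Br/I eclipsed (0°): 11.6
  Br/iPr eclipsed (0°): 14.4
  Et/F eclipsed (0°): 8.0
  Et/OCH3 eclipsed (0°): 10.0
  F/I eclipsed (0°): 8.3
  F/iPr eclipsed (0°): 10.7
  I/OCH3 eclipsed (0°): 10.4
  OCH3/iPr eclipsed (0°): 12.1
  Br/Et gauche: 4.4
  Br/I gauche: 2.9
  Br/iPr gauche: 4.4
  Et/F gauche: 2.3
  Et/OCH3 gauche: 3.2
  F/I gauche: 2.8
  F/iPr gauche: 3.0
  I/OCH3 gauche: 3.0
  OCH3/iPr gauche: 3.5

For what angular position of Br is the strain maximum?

Br at 0° (eclipsed): iPr–Br eclipsed, I–OCH3 eclipsed, Et–F eclipsed; 14.4 + 10.4 + 8.0 = 32.8 kJ/mol.
Br at 60° (staggered): iPr–Br gauche, iPr–F gauche, I–Br gauche, I–OCH3 gauche, Et–OCH3 gauche, Et–F gauche; 4.4 + 3.0 + 2.9 + 3.0 + 3.2 + 2.3 = 18.8 kJ/mol.
Br at 120° (eclipsed): iPr–F eclipsed, I–Br eclipsed, Et–OCH3 eclipsed; 10.7 + 11.6 + 10.0 = 32.3 kJ/mol.
Br at 180° (staggered): iPr–OCH3 gauche, iPr–F gauche, I–Br gauche, I–F gauche, Et–Br gauche, Et–OCH3 gauche; 3.5 + 3.0 + 2.9 + 2.8 + 4.4 + 3.2 = 19.8 kJ/mol.
Br at 240° (eclipsed): iPr–OCH3 eclipsed, I–F eclipsed, Et–Br eclipsed; 12.1 + 8.3 + 13.2 = 33.6 kJ/mol.
Br at 300° (staggered): iPr–Br gauche, iPr–OCH3 gauche, I–OCH3 gauche, I–F gauche, Et–Br gauche, Et–F gauche; 4.4 + 3.5 + 3.0 + 2.8 + 4.4 + 2.3 = 20.4 kJ/mol.
The maximum (33.6 kJ/mol) occurs with Br at 240°.

240°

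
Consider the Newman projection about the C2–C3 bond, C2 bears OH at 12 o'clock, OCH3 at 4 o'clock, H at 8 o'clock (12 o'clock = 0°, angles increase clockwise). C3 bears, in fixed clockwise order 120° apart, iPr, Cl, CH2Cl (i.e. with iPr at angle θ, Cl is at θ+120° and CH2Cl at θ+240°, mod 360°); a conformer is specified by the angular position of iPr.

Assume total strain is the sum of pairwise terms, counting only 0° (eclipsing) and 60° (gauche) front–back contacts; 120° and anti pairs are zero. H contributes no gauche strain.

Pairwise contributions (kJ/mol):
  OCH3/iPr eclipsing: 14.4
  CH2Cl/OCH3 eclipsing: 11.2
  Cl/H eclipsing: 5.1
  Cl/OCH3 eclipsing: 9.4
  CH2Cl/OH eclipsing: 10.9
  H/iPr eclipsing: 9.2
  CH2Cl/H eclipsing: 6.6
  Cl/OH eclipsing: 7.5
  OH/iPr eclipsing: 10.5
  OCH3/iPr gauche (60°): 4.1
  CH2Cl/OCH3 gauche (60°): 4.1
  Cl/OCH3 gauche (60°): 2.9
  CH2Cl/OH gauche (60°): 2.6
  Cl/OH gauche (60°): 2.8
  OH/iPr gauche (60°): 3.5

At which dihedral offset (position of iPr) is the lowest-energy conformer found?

60°

iPr at 0° (eclipsed): OH(0°)/iPr(0°) eclipsed 10.5; OCH3(120°)/Cl(120°) eclipsed 9.4; H(240°)/CH2Cl(240°) eclipsed 6.6 → 26.5 kJ/mol.
iPr at 60° (staggered): OH(0°)/iPr(60°) gauche 3.5; OH(0°)/CH2Cl(300°) gauche 2.6; OCH3(120°)/iPr(60°) gauche 4.1; OCH3(120°)/Cl(180°) gauche 2.9 → 13.1 kJ/mol.
iPr at 120° (eclipsed): OH(0°)/CH2Cl(0°) eclipsed 10.9; OCH3(120°)/iPr(120°) eclipsed 14.4; H(240°)/Cl(240°) eclipsed 5.1 → 30.4 kJ/mol.
iPr at 180° (staggered): OH(0°)/Cl(300°) gauche 2.8; OH(0°)/CH2Cl(60°) gauche 2.6; OCH3(120°)/iPr(180°) gauche 4.1; OCH3(120°)/CH2Cl(60°) gauche 4.1 → 13.6 kJ/mol.
iPr at 240° (eclipsed): OH(0°)/Cl(0°) eclipsed 7.5; OCH3(120°)/CH2Cl(120°) eclipsed 11.2; H(240°)/iPr(240°) eclipsed 9.2 → 27.9 kJ/mol.
iPr at 300° (staggered): OH(0°)/iPr(300°) gauche 3.5; OH(0°)/Cl(60°) gauche 2.8; OCH3(120°)/Cl(60°) gauche 2.9; OCH3(120°)/CH2Cl(180°) gauche 4.1 → 13.3 kJ/mol.
The minimum (13.1 kJ/mol) occurs with iPr at 60°.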